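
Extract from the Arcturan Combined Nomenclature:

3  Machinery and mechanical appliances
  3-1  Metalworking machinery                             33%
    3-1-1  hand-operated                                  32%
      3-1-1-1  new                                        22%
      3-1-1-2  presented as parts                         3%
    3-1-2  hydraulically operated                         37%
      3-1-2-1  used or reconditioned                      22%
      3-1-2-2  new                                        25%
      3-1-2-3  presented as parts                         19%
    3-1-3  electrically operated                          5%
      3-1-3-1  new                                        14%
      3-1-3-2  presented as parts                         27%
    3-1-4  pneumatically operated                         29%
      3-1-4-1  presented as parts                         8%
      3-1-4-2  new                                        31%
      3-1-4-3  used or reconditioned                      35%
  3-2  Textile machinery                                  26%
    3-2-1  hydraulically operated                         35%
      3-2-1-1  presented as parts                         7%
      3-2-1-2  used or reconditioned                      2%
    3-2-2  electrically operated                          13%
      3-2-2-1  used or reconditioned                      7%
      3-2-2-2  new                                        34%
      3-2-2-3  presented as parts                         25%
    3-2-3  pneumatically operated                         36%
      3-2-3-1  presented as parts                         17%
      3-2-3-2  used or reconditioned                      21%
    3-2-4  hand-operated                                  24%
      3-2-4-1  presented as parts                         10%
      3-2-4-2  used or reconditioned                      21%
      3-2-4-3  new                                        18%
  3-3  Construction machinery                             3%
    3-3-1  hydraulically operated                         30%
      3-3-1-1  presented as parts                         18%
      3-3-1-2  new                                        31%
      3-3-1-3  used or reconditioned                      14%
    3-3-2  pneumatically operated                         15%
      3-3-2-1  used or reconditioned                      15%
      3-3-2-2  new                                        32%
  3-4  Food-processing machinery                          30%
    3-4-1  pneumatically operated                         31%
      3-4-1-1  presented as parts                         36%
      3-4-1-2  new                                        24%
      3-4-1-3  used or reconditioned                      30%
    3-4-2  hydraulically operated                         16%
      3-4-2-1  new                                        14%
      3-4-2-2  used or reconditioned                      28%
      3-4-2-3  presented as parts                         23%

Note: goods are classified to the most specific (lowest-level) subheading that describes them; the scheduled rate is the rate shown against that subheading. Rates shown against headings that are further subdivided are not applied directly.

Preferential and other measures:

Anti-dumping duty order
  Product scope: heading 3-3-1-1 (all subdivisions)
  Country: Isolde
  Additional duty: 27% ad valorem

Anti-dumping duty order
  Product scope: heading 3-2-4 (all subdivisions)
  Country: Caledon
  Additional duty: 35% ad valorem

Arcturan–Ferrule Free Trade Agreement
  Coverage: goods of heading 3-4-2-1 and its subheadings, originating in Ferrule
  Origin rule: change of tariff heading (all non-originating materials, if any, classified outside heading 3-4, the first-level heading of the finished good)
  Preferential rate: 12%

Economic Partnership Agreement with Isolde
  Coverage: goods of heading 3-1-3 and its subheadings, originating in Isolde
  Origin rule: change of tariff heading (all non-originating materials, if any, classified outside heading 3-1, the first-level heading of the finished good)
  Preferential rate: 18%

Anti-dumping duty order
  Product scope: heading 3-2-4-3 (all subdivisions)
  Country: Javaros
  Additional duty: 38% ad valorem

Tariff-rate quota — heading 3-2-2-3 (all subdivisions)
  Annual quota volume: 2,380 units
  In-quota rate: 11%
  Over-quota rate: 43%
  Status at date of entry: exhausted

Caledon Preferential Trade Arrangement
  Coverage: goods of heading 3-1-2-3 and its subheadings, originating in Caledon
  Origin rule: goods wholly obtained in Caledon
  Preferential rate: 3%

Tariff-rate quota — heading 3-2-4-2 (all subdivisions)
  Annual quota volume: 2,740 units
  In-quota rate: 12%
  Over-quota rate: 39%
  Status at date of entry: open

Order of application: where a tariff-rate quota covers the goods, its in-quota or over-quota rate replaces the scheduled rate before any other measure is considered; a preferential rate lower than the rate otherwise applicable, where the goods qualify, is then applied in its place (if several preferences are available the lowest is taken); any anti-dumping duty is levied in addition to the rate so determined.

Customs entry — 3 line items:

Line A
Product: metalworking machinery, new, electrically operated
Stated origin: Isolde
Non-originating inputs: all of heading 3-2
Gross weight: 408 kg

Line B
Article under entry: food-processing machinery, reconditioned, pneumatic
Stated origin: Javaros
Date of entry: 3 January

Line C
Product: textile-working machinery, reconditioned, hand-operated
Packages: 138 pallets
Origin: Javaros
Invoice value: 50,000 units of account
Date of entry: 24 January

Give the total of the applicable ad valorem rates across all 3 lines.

Line A: metalworking → 3-1; electrically operated → 3-1-3; new → 3-1-3-1. Scheduled 14%. Isolde agreement on 3-1-3: CTH met → 18% available; preference 18% not lower than 14% → no reduction. → 14%.
Line B: food-processing → 3-4; pneumatic → 3-4-1; reconditioned → 3-4-1-3. Scheduled 30%. No special measure applies. → 30%.
Line C: textile-working → 3-2; hand-operated → 3-2-4; reconditioned → 3-2-4-2. Scheduled 21%. quota on 3-2-4-2 open → in-quota 12%. → 12%.
Sum: 14% + 30% + 12% = 56%.

56%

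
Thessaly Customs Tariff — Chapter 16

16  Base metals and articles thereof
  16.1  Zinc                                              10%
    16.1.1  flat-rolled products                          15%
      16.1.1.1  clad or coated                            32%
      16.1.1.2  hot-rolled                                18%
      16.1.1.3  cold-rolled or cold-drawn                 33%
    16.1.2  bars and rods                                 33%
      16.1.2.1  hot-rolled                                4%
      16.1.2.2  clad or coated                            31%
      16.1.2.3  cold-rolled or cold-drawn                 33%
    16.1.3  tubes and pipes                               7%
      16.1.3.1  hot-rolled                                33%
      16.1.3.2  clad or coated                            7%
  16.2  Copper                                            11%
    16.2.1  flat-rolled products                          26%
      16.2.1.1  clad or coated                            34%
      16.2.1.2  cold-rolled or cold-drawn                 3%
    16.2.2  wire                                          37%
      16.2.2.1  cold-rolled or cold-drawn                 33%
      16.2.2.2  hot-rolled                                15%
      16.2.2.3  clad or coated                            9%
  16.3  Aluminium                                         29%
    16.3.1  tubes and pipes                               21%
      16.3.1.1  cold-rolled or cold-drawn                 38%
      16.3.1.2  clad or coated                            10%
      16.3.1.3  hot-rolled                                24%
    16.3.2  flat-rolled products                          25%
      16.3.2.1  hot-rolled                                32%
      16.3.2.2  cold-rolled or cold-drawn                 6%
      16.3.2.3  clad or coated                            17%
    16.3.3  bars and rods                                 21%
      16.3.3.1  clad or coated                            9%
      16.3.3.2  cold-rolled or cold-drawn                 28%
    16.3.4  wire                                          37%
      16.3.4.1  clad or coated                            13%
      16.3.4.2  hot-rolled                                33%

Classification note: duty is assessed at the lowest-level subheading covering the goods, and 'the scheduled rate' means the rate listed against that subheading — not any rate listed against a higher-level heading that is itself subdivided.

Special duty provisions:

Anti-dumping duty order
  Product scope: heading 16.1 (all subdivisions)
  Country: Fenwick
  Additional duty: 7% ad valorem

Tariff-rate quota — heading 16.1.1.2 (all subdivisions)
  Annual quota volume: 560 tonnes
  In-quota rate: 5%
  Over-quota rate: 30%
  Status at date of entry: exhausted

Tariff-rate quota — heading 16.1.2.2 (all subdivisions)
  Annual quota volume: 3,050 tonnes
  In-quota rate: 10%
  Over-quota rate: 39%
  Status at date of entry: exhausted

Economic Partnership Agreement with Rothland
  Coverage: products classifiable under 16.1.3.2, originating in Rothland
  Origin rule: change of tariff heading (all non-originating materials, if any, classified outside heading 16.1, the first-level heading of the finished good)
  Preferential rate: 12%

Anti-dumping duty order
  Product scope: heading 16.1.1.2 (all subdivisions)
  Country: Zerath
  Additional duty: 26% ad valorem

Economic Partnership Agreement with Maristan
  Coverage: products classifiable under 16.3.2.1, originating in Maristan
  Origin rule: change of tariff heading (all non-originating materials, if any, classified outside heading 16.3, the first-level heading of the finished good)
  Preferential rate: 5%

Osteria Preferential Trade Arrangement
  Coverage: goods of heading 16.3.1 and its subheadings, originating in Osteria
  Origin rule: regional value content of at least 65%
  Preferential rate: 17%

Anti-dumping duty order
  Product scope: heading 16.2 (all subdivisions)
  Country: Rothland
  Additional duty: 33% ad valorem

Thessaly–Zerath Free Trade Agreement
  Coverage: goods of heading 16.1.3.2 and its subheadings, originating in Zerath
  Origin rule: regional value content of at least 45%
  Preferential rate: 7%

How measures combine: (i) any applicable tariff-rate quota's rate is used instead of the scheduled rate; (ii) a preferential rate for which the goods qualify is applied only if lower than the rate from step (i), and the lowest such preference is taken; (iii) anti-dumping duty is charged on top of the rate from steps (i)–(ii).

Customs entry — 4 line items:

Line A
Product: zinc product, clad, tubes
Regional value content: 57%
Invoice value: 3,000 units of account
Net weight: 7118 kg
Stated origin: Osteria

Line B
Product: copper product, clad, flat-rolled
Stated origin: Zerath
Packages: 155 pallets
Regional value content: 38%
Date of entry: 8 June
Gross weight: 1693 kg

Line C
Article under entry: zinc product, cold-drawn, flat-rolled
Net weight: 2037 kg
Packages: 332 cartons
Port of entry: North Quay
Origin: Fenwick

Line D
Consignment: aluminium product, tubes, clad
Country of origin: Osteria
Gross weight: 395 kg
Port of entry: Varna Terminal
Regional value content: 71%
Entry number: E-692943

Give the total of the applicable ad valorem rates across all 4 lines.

91%

Line A: zinc → 16.1; tubes → 16.1.3; clad → 16.1.3.2. Scheduled 7%. Osteria agreement on 16.3.1: 16.1.3.2 not covered. → 7%.
Line B: copper → 16.2; flat-rolled → 16.2.1; clad → 16.2.1.1. Scheduled 34%. Zerath agreement on 16.1.3.2: 16.2.1.1 not covered. → 34%.
Line C: zinc → 16.1; flat-rolled → 16.1.1; cold-drawn → 16.1.1.3. Scheduled 33%. anti-dumping (Fenwick, 16.1): +7%; total 33% + 7% = 40%. → 40%.
Line D: aluminium → 16.3; tubes → 16.3.1; clad → 16.3.1.2. Scheduled 10%. Osteria agreement on 16.3.1: RVC ≥ 65% → 17% available; preference 17% not lower than 10% → no reduction. → 10%.
Sum: 7% + 34% + 40% + 10% = 91%.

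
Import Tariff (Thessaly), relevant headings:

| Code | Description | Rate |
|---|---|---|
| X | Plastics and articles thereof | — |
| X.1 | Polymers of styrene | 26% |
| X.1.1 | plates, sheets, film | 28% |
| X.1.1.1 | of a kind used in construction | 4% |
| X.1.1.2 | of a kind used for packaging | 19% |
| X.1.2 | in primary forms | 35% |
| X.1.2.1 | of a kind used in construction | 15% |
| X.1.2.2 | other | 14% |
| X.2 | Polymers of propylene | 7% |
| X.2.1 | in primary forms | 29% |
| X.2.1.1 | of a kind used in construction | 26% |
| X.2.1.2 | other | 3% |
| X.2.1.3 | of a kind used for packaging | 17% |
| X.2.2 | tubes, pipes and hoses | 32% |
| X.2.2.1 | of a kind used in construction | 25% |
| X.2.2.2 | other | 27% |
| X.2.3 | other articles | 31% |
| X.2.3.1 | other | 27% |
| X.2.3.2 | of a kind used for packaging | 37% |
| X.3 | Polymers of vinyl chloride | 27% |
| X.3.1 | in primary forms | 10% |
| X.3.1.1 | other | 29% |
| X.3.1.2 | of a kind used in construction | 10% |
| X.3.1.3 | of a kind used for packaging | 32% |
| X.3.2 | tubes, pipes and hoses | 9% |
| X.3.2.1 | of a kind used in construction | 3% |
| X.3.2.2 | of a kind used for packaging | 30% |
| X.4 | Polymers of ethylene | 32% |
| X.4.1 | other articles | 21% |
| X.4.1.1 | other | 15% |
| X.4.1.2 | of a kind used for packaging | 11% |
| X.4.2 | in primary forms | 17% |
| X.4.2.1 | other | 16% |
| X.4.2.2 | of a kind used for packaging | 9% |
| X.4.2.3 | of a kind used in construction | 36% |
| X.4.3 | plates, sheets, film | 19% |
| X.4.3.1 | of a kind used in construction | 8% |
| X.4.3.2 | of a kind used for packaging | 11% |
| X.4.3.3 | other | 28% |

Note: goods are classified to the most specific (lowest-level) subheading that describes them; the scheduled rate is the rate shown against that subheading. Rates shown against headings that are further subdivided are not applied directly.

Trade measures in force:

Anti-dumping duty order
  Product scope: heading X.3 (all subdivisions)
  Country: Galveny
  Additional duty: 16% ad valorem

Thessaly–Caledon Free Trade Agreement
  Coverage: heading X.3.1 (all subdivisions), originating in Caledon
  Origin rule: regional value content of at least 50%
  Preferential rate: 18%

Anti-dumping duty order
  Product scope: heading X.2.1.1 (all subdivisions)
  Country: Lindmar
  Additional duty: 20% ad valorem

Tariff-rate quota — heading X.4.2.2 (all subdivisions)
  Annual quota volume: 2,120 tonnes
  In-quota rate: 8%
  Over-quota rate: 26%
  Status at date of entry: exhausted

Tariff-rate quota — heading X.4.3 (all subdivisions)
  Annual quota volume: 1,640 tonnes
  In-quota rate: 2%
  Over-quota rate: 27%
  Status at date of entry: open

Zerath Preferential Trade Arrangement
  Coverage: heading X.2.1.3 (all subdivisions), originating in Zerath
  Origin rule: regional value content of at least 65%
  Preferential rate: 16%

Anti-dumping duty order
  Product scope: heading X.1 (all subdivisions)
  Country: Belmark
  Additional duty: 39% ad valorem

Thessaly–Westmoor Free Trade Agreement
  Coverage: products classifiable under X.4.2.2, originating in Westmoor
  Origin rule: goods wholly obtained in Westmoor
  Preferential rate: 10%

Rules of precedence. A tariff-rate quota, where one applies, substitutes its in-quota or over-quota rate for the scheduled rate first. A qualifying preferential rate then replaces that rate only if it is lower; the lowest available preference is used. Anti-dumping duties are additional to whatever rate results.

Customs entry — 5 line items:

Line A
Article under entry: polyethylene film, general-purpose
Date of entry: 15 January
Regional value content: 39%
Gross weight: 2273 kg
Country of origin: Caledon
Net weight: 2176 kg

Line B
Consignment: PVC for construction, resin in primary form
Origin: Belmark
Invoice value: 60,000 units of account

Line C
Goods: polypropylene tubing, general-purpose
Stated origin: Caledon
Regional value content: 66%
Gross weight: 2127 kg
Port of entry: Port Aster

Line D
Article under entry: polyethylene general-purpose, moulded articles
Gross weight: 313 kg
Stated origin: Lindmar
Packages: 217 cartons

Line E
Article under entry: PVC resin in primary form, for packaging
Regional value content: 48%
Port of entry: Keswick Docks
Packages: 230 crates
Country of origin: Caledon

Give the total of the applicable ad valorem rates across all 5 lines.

86%

Line A: polyethylene → X.4; film → X.4.3; general-purpose → X.4.3.3. Scheduled 28%. quota on X.4.3 open → in-quota 2%; Caledon agreement on X.3.1: X.4.3.3 not covered. → 2%.
Line B: PVC → X.3; resin in primary form → X.3.1; for construction → X.3.1.2. Scheduled 10%. No special measure applies. → 10%.
Line C: polypropylene → X.2; tubing → X.2.2; general-purpose → X.2.2.2. Scheduled 27%. Caledon agreement on X.3.1: X.2.2.2 not covered. → 27%.
Line D: polyethylene → X.4; moulded articles → X.4.1; general-purpose → X.4.1.1. Scheduled 15%. No special measure applies. → 15%.
Line E: PVC → X.3; resin in primary form → X.3.1; for packaging → X.3.1.3. Scheduled 32%. Caledon agreement on X.3.1: RVC < 50%. → 32%.
Sum: 2% + 10% + 27% + 15% + 32% = 86%.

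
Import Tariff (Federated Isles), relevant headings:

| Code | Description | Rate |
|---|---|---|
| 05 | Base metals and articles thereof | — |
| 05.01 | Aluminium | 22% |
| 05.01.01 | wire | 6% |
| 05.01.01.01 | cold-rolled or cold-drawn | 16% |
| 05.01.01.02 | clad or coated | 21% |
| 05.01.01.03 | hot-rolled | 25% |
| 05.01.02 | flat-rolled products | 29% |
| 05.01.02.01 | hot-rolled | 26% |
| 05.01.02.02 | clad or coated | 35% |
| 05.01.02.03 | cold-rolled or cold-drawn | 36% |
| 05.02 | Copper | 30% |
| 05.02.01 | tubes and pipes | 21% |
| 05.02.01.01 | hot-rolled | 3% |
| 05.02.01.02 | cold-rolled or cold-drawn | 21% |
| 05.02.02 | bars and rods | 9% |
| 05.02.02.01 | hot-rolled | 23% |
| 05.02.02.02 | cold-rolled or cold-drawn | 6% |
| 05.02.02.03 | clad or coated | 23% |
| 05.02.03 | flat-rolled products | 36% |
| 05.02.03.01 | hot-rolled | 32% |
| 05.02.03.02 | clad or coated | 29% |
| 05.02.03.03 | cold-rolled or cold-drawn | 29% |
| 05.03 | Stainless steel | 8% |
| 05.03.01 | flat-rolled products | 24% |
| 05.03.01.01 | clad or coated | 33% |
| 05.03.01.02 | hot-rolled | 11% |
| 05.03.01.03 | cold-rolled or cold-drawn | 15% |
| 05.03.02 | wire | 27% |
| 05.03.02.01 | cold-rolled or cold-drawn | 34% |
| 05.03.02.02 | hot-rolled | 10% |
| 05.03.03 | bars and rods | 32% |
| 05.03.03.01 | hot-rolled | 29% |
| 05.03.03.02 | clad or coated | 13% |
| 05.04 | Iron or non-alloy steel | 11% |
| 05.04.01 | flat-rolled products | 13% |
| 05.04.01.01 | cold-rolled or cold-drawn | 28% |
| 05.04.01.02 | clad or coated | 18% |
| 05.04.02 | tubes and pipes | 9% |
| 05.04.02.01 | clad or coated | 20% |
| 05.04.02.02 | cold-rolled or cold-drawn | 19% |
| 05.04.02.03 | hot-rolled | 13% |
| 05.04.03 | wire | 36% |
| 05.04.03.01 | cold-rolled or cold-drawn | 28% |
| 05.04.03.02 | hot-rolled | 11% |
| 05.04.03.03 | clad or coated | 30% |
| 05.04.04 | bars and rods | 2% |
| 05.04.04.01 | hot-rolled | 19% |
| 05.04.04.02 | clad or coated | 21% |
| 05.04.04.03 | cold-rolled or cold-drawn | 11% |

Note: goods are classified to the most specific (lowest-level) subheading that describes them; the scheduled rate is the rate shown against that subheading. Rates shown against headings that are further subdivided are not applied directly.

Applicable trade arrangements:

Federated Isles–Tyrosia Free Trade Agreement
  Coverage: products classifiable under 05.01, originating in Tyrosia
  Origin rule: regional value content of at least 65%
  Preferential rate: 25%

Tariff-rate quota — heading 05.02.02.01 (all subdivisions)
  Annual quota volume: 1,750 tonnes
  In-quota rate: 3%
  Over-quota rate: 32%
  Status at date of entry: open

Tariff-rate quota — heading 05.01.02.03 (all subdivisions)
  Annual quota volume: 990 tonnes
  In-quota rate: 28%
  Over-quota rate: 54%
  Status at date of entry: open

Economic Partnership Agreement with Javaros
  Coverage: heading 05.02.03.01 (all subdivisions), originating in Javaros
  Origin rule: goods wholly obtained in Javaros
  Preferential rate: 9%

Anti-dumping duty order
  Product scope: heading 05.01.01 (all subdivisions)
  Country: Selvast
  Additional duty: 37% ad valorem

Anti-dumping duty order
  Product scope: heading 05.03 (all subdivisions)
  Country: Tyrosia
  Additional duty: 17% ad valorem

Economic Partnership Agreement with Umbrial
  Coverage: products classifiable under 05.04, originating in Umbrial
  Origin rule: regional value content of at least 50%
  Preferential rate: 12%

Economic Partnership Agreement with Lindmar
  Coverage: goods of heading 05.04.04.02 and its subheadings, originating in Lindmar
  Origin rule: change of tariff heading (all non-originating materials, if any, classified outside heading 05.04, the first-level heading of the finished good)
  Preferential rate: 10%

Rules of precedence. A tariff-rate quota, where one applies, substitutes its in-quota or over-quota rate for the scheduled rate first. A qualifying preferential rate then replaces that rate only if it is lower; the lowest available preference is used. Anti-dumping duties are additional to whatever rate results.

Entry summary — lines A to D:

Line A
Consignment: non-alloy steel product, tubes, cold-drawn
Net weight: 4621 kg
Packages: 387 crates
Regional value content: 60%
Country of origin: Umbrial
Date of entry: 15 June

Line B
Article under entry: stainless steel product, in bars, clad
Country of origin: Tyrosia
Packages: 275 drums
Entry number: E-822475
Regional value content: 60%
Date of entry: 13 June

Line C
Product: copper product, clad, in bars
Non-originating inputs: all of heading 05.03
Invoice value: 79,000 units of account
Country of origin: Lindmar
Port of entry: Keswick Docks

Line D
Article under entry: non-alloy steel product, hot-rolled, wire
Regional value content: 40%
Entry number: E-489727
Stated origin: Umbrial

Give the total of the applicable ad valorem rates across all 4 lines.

Line A: non-alloy steel → 05.04; tubes → 05.04.02; cold-drawn → 05.04.02.02. Scheduled 19%. Umbrial agreement on 05.04: RVC ≥ 50% → 12% available; preferential 12%. → 12%.
Line B: stainless steel → 05.03; in bars → 05.03.03; clad → 05.03.03.02. Scheduled 13%. Tyrosia agreement on 05.01: 05.03.03.02 not covered; anti-dumping (Tyrosia, 05.03): +17%; total 13% + 17% = 30%. → 30%.
Line C: copper → 05.02; in bars → 05.02.02; clad → 05.02.02.03. Scheduled 23%. Lindmar agreement on 05.04.04.02: 05.02.02.03 not covered. → 23%.
Line D: non-alloy steel → 05.04; wire → 05.04.03; hot-rolled → 05.04.03.02. Scheduled 11%. Umbrial agreement on 05.04: RVC < 50%. → 11%.
Sum: 12% + 30% + 23% + 11% = 76%.

76%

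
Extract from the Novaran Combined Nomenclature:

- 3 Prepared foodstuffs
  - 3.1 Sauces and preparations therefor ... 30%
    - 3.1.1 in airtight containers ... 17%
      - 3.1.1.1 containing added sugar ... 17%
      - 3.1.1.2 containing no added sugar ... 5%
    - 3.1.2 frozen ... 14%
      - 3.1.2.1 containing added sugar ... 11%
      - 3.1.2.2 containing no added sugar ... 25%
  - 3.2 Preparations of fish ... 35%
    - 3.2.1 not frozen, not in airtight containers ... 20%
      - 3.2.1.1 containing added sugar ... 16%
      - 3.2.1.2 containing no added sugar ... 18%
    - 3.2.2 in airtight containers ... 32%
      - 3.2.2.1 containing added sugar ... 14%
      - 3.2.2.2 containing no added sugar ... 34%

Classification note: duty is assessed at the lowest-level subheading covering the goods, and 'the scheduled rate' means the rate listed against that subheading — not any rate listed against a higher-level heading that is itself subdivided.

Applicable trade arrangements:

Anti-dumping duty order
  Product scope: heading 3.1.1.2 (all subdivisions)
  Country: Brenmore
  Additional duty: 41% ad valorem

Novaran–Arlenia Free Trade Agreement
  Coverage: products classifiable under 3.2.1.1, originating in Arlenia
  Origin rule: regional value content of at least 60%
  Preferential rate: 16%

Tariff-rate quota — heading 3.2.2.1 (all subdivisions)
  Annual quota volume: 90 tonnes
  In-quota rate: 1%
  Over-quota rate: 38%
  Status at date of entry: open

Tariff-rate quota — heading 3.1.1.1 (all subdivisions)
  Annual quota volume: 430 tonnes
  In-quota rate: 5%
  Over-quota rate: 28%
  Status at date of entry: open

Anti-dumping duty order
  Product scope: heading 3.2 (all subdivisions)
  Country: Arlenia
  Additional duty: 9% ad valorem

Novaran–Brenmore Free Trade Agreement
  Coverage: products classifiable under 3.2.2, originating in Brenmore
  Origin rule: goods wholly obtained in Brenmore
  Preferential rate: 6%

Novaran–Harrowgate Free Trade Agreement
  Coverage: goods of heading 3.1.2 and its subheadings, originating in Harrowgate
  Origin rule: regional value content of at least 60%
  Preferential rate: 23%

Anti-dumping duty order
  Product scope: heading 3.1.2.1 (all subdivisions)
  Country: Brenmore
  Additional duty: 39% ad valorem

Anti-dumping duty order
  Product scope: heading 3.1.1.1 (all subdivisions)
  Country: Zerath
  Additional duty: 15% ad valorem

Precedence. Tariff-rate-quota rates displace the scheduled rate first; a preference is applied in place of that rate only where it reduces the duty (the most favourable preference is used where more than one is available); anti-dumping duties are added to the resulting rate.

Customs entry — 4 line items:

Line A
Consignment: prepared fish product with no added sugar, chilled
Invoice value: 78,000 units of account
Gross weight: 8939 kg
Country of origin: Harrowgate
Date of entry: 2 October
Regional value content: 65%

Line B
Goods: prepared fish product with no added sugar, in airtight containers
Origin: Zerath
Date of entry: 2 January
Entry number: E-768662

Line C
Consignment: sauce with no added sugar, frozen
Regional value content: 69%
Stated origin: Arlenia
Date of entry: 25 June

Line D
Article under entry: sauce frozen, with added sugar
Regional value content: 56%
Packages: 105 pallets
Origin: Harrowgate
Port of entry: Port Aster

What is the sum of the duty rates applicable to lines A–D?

88%

Line A: prepared fish product → 3.2; chilled → 3.2.1; with no added sugar → 3.2.1.2. Scheduled 18%. Harrowgate agreement on 3.1.2: 3.2.1.2 not covered. → 18%.
Line B: prepared fish product → 3.2; in airtight containers → 3.2.2; with no added sugar → 3.2.2.2. Scheduled 34%. No special measure applies. → 34%.
Line C: sauce → 3.1; frozen → 3.1.2; with no added sugar → 3.1.2.2. Scheduled 25%. Arlenia agreement on 3.2.1.1: 3.1.2.2 not covered. → 25%.
Line D: sauce → 3.1; frozen → 3.1.2; with added sugar → 3.1.2.1. Scheduled 11%. Harrowgate agreement on 3.1.2: RVC < 60%. → 11%.
Sum: 18% + 34% + 25% + 11% = 88%.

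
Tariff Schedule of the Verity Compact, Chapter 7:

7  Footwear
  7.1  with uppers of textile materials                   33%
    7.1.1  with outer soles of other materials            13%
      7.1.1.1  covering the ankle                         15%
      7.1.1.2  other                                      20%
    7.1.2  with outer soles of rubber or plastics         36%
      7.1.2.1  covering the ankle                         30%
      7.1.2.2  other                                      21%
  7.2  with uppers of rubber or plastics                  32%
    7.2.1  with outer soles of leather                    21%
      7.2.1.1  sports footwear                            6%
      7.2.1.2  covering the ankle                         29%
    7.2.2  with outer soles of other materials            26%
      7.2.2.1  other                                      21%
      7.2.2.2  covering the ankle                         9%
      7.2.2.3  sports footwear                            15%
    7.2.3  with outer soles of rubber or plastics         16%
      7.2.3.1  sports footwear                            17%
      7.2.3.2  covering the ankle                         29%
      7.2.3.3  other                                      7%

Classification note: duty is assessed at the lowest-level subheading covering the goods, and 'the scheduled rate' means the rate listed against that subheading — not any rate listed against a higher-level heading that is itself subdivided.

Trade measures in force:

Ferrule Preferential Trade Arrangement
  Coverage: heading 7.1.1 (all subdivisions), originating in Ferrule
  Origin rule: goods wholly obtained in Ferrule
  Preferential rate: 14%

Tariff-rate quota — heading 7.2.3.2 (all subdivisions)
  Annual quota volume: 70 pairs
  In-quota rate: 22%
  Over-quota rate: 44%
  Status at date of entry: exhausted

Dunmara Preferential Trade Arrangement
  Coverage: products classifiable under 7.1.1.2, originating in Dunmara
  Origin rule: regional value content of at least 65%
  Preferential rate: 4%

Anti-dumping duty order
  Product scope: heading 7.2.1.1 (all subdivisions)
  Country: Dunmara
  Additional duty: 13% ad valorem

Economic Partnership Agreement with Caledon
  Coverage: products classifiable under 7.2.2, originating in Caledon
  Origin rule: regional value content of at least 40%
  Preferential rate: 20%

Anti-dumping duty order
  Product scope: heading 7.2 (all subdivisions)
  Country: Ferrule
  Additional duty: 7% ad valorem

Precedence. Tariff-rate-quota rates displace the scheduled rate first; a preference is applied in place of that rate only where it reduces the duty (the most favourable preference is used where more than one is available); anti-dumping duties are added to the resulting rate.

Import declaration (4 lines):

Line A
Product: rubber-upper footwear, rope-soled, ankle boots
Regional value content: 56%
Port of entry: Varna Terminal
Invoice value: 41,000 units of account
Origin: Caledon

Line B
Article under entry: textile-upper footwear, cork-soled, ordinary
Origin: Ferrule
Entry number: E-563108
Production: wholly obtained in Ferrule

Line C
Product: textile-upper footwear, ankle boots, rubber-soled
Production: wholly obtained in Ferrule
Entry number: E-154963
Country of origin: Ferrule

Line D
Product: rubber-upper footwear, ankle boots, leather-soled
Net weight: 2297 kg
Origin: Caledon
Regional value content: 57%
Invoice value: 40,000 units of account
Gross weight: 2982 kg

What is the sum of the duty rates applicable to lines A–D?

82%

Line A: rubber-upper → 7.2; rope-soled → 7.2.2; ankle boots → 7.2.2.2. Scheduled 9%. Caledon agreement on 7.2.2: RVC ≥ 40% → 20% available; preference 20% not lower than 9% → no reduction. → 9%.
Line B: textile-upper → 7.1; cork-soled → 7.1.1; ordinary → 7.1.1.2. Scheduled 20%. Ferrule agreement on 7.1.1: wholly obtained → 14% available; preferential 14%. → 14%.
Line C: textile-upper → 7.1; rubber-soled → 7.1.2; ankle boots → 7.1.2.1. Scheduled 30%. Ferrule agreement on 7.1.1: 7.1.2.1 not covered. → 30%.
Line D: rubber-upper → 7.2; leather-soled → 7.2.1; ankle boots → 7.2.1.2. Scheduled 29%. Caledon agreement on 7.2.2: 7.2.1.2 not covered. → 29%.
Sum: 9% + 14% + 30% + 29% = 82%.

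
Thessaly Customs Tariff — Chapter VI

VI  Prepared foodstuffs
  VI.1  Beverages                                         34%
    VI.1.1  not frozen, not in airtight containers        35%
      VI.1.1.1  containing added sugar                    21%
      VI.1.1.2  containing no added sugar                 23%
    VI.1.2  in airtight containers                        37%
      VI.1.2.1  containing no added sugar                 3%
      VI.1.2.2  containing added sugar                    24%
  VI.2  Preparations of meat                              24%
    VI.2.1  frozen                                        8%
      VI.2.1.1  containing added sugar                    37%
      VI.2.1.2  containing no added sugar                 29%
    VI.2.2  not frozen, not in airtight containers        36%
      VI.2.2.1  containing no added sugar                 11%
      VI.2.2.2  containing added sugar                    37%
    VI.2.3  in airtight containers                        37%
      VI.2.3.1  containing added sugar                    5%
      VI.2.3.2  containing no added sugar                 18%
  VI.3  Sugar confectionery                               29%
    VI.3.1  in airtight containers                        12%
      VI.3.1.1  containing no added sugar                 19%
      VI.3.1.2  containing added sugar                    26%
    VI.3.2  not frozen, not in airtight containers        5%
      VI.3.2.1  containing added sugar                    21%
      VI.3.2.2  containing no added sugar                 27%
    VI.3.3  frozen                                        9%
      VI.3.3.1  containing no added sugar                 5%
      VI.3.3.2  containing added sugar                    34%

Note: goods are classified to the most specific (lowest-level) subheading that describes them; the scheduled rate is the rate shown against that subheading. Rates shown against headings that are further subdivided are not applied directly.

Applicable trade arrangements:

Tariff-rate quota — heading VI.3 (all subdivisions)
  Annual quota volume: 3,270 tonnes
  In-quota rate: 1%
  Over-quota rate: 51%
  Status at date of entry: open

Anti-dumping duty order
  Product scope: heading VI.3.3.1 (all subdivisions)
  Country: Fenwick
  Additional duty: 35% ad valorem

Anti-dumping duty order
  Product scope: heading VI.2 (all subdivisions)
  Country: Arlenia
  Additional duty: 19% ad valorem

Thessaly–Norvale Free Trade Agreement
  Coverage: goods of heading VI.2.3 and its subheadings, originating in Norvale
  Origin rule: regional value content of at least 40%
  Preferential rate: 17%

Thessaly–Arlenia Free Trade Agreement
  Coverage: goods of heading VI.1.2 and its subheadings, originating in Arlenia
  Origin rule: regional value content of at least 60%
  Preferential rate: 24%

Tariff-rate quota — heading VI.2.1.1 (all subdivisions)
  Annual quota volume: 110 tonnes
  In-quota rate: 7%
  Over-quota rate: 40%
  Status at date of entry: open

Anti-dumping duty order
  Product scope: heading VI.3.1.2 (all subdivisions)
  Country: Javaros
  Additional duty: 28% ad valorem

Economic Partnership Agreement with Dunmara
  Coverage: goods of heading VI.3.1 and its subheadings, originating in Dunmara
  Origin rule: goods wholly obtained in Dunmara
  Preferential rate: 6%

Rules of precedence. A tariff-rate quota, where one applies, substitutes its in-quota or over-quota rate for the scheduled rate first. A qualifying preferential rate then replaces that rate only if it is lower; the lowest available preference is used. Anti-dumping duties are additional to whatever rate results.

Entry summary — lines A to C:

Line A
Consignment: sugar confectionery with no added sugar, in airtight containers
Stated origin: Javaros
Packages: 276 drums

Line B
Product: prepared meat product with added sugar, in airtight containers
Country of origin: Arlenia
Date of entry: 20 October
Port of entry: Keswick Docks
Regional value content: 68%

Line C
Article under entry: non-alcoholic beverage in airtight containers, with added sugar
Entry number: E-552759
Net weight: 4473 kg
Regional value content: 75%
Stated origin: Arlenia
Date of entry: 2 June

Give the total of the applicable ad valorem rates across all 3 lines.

49%

Line A: sugar confectionery → VI.3; in airtight containers → VI.3.1; with no added sugar → VI.3.1.1. Scheduled 19%. quota on VI.3 open → in-quota 1%. → 1%.
Line B: prepared meat product → VI.2; in airtight containers → VI.2.3; with added sugar → VI.2.3.1. Scheduled 5%. Arlenia agreement on VI.1.2: VI.2.3.1 not covered; anti-dumping (Arlenia, VI.2): +19%; total 5% + 19% = 24%. → 24%.
Line C: non-alcoholic beverage → VI.1; in airtight containers → VI.1.2; with added sugar → VI.1.2.2. Scheduled 24%. Arlenia agreement on VI.1.2: RVC ≥ 60% → 24% available; preference 24% not lower than 24% → no reduction. → 24%.
Sum: 1% + 24% + 24% = 49%.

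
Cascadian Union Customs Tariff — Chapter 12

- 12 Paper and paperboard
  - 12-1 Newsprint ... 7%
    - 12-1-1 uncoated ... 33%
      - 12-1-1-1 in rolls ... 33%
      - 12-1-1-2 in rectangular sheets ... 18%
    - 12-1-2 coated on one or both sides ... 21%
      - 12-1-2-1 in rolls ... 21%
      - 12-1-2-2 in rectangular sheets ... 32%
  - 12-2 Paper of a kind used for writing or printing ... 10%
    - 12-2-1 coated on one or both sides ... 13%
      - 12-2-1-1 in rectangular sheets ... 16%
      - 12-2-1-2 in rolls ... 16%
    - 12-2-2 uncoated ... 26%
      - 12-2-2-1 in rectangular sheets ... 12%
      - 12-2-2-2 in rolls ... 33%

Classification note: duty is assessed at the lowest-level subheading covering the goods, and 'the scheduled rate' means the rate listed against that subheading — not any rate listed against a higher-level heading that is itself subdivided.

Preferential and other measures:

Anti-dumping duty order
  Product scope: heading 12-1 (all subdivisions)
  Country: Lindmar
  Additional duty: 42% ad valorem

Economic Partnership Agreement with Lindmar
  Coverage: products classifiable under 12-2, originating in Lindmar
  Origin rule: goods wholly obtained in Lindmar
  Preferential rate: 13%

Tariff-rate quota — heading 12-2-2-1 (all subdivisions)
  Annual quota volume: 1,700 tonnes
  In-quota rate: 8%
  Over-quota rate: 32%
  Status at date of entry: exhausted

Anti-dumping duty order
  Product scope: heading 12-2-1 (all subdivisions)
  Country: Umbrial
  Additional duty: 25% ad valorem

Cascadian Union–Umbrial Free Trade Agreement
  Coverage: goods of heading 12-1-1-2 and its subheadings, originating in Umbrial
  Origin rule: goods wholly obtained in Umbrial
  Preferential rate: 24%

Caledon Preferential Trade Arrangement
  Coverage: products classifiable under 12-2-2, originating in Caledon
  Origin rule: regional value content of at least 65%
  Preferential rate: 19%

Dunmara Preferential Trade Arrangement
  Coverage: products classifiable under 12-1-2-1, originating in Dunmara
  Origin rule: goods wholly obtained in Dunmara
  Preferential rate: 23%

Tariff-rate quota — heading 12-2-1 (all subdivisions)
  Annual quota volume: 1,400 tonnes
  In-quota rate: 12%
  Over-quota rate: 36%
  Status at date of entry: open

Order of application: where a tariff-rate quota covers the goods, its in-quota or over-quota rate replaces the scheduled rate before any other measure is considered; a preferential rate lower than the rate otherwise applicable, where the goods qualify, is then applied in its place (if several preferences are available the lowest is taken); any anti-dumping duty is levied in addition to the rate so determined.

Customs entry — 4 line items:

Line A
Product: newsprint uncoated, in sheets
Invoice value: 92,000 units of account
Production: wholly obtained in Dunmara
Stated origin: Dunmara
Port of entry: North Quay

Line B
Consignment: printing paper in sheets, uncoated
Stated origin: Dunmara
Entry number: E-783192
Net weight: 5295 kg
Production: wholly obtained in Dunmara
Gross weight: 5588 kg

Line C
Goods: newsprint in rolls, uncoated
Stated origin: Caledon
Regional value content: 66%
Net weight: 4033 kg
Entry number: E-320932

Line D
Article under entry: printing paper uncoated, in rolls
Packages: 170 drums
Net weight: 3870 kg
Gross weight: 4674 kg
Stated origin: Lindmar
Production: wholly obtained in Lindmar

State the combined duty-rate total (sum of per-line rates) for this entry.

96%

Line A: newsprint → 12-1; uncoated → 12-1-1; in sheets → 12-1-1-2. Scheduled 18%. Dunmara agreement on 12-1-2-1: 12-1-1-2 not covered. → 18%.
Line B: printing paper → 12-2; uncoated → 12-2-2; in sheets → 12-2-2-1. Scheduled 12%. quota on 12-2-2-1 exhausted → over-quota 32%; Dunmara agreement on 12-1-2-1: 12-2-2-1 not covered. → 32%.
Line C: newsprint → 12-1; uncoated → 12-1-1; in rolls → 12-1-1-1. Scheduled 33%. Caledon agreement on 12-2-2: 12-1-1-1 not covered. → 33%.
Line D: printing paper → 12-2; uncoated → 12-2-2; in rolls → 12-2-2-2. Scheduled 33%. Lindmar agreement on 12-2: wholly obtained → 13% available; preferential 13%. → 13%.
Sum: 18% + 32% + 33% + 13% = 96%.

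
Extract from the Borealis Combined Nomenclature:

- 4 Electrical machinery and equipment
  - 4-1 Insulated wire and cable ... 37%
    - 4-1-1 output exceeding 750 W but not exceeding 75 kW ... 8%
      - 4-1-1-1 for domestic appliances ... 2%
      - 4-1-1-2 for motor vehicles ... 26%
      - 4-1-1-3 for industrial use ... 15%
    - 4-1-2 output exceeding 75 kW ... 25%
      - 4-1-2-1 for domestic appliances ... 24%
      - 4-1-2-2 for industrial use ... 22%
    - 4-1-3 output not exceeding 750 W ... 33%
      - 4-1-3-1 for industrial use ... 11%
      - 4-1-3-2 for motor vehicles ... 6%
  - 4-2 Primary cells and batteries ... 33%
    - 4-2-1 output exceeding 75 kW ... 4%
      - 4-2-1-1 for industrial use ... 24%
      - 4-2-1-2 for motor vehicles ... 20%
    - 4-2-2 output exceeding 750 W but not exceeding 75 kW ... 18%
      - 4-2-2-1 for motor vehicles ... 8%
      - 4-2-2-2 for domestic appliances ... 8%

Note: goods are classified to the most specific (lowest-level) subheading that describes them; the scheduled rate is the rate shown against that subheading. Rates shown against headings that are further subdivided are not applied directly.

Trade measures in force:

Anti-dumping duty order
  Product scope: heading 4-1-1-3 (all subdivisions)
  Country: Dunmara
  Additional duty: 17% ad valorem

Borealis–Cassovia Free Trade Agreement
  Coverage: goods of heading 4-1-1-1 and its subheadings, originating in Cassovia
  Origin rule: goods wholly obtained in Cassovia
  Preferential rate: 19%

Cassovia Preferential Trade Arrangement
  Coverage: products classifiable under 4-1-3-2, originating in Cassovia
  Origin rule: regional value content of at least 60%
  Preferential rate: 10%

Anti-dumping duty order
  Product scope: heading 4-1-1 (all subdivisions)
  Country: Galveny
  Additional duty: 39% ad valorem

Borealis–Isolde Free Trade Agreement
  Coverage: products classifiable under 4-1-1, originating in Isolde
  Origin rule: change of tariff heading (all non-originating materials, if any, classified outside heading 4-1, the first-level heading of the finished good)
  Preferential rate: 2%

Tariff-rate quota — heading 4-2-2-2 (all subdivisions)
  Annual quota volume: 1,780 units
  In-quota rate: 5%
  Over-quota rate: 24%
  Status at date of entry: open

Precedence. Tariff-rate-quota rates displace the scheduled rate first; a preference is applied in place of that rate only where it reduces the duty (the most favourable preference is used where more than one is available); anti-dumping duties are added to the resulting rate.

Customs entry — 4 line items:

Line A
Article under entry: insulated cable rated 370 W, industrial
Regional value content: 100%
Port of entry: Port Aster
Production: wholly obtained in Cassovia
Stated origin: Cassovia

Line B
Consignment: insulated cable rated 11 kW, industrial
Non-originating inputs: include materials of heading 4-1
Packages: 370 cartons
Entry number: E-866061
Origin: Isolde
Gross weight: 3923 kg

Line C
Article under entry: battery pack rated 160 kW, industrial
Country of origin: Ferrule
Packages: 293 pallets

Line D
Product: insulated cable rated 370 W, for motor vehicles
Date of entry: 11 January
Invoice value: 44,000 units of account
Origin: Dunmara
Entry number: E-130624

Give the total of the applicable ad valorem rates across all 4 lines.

56%

Line A: insulated cable → 4-1; rated 370 W → 4-1-3; industrial → 4-1-3-1. Scheduled 11%. Cassovia agreement on 4-1-1-1: 4-1-3-1 not covered; Cassovia agreement on 4-1-3-2: 4-1-3-1 not covered. → 11%.
Line B: insulated cable → 4-1; rated 11 kW → 4-1-1; industrial → 4-1-1-3. Scheduled 15%. Isolde agreement on 4-1-1: CTH not met. → 15%.
Line C: battery pack → 4-2; rated 160 kW → 4-2-1; industrial → 4-2-1-1. Scheduled 24%. No special measure applies. → 24%.
Line D: insulated cable → 4-1; rated 370 W → 4-1-3; for motor vehicles → 4-1-3-2. Scheduled 6%. No special measure applies. → 6%.
Sum: 11% + 15% + 24% + 6% = 56%.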